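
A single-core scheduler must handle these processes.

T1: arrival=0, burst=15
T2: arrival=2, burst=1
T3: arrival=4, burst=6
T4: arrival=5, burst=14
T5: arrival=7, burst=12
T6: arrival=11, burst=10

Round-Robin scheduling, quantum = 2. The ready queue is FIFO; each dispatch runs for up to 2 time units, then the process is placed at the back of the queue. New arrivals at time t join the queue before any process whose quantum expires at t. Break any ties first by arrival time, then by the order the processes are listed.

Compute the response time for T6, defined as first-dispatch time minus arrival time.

6

Gantt: | T1 0-2 | T2 2-3 | T1 3-5 | T3 5-7 | T4 7-9 | T1 9-11 | T5 11-13 | T3 13-15 | T4 15-17 | T6 17-19 | T1 19-21 | T5 21-23 | T3 23-25 | T4 25-27 | T6 27-29 | T1 29-31 | T5 31-33 | T4 33-35 | T6 35-37 | T1 37-39 | T5 39-41 | T4 41-43 | T6 43-45 | T1 45-47 | T5 47-49 | T4 49-51 | T6 51-53 | T1 53-54 | T5 54-56 | T4 56-58 |
Completion: T1=54  T2=3  T3=25  T4=58  T5=56  T6=53
Response(T6) = first start − arrival = 17 − 11 = 6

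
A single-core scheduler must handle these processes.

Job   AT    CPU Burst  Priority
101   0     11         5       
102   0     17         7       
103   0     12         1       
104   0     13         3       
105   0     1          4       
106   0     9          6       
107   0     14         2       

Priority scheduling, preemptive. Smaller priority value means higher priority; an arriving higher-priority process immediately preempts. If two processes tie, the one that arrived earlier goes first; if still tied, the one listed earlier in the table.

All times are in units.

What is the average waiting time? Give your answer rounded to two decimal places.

32.57

Gantt: | 103 0-12 | 107 12-26 | 104 26-39 | 105 39-40 | 101 40-51 | 106 51-60 | 102 60-77 |
Completion: 101=51  102=77  103=12  104=39  105=40  106=60  107=26
Turnaround (C−A): 101=51  102=77  103=12  104=39  105=40  106=60  107=26
Waiting times: 101=40, 102=60, 103=0, 104=26, 105=39, 106=51, 107=12
Average waiting = (40+60+0+26+39+51+12) / 7 = 228/7 = 32.57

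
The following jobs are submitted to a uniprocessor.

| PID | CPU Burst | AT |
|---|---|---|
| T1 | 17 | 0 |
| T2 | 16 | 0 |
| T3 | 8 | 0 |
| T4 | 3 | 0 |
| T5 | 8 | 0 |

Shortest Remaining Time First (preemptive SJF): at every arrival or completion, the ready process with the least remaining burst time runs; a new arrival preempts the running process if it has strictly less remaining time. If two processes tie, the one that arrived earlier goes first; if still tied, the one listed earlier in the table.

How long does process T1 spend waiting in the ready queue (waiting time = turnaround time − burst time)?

Timeline: | T4 0-3 | T3 3-11 | T5 11-19 | T2 19-35 | T1 35-52 |
Completion: T1=52  T2=35  T3=11  T4=3  T5=19
Turnaround (C−A): T1=52  T2=35  T3=11  T4=3  T5=19
Waiting(T1) = turnaround − burst = 52 − 17 = 35

35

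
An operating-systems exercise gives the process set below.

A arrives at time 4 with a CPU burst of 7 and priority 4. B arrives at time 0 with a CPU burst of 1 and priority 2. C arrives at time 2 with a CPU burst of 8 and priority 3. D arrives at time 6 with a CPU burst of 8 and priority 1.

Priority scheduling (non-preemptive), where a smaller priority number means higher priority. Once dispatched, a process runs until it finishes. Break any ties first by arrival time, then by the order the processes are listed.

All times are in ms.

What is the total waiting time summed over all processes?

Gantt: | B 0-1 | idle 1-2 | C 2-10 | D 10-18 | A 18-25 |
Completion: A=25  B=1  C=10  D=18
Waiting = turnaround − burst: A=14, B=0, C=0, D=4
Total waiting = 14 + 0 + 0 + 4 = 18

18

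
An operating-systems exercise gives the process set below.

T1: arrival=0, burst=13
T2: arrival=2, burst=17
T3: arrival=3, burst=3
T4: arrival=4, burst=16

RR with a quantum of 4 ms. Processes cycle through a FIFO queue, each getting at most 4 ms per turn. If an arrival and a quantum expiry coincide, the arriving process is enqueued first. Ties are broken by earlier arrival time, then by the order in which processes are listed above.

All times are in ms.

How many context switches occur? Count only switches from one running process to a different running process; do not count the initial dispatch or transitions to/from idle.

Gantt: | T1 0-4 | T2 4-8 | T3 8-11 | T4 11-15 | T1 15-19 | T2 19-23 | T4 23-27 | T1 27-31 | T2 31-35 | T4 35-39 | T1 39-40 | T2 40-44 | T4 44-48 | T2 48-49 |
Completion: T1=40  T2=49  T3=11  T4=48
Turnaround (C−A): T1=40  T2=47  T3=8  T4=44

13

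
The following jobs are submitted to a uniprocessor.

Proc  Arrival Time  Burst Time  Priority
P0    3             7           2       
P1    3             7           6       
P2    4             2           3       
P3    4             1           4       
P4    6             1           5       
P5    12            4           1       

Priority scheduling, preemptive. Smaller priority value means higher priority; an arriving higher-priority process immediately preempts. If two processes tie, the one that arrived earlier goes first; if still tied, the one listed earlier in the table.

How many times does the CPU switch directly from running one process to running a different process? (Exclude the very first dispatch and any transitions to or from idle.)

5

Gantt: | idle 0-3 | P0 3-10 | P2 10-12 | P5 12-16 | P3 16-17 | P4 17-18 | P1 18-25 |
Completion: P0=10  P1=25  P2=12  P3=17  P4=18  P5=16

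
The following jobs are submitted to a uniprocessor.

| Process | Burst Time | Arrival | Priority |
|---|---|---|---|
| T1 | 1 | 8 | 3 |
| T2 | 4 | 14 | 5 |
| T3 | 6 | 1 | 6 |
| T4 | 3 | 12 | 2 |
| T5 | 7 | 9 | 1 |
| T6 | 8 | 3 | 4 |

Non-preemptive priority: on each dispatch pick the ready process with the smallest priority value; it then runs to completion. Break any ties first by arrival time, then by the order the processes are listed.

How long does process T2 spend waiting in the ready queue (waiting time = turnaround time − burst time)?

12

Timeline: | idle 0-1 | T3 1-7 | T6 7-15 | T5 15-22 | T4 22-25 | T1 25-26 | T2 26-30 |
Completion: T1=26  T2=30  T3=7  T4=25  T5=22  T6=15
Turnaround (C−A): T1=18  T2=16  T3=6  T4=13  T5=13  T6=12
Waiting(T2) = turnaround − burst = 16 − 4 = 12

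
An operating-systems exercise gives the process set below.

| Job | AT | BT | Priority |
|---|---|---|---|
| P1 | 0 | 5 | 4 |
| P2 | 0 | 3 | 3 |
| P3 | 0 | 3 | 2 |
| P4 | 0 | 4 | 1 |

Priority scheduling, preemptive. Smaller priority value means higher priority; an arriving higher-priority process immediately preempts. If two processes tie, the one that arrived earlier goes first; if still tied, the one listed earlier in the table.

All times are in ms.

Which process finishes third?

Schedule: | P4 0-4 | P3 4-7 | P2 7-10 | P1 10-15 |
Completion: P1=15  P2=10  P3=7  P4=4
Turnaround (C−A): P1=15  P2=10  P3=7  P4=4
Finish order: P4 → P3 → P2 → P1

P2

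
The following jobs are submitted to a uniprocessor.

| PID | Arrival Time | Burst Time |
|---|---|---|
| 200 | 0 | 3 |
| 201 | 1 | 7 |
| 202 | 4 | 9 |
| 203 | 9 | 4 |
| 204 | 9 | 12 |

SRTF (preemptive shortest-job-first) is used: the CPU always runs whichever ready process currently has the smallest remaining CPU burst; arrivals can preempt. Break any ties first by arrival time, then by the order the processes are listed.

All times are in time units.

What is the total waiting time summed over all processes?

27

Gantt: | 200 0-3 | 201 3-10 | 203 10-14 | 202 14-23 | 204 23-35 |
Completion: 200=3  201=10  202=23  203=14  204=35
Turnaround (C−A): 200=3  201=9  202=19  203=5  204=26
Waiting = turnaround − burst: 200=0, 201=2, 202=10, 203=1, 204=14
Total waiting = 0 + 2 + 10 + 1 + 14 = 27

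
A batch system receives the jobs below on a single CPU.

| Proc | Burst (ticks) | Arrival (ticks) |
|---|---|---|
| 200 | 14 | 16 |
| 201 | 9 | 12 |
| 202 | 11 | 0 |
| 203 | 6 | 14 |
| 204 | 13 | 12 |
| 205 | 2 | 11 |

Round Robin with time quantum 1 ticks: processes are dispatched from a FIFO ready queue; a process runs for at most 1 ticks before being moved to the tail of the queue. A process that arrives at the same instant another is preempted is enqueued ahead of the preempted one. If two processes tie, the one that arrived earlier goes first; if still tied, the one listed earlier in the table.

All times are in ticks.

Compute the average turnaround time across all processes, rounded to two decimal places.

24.67

Timeline: | 202 0-11 | 205 11-12 | 201 12-13 | 204 13-14 | 205 14-15 | 201 15-16 | 203 16-17 | 204 17-18 | 200 18-19 | 201 19-20 | 203 20-21 | 204 21-22 | 200 22-23 | 201 23-24 | 203 24-25 | 204 25-26 | 200 26-27 | 201 27-28 | 203 28-29 | 204 29-30 | 200 30-31 | 201 31-32 | 203 32-33 | 204 33-34 | 200 34-35 | 201 35-36 | 203 36-37 | 204 37-38 | 200 38-39 | 201 39-40 | 204 40-41 | 200 41-42 | 201 42-43 | 204 43-44 | 200 44-45 | 204 45-46 | 200 46-47 | 204 47-48 | 200 48-49 | 204 49-50 | 200 50-51 | 204 51-52 | 200 52-55 |
Completion: 200=55  201=43  202=11  203=37  204=52  205=15
Turnaround (C−A): 200=39  201=31  202=11  203=23  204=40  205=4
Turnaround times: 200=39, 201=31, 202=11, 203=23, 204=40, 205=4
Average turnaround = (39+31+11+23+40+4) / 6 = 148/6 = 24.67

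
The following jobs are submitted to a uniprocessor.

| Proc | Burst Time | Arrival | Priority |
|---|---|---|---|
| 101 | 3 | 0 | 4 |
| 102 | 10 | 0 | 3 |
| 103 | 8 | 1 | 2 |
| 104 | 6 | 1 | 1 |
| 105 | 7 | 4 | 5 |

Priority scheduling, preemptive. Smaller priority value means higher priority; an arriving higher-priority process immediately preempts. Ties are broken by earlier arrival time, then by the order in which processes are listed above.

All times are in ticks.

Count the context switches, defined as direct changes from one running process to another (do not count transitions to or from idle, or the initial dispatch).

Gantt: | 102 0-1 | 104 1-7 | 103 7-15 | 102 15-24 | 101 24-27 | 105 27-34 |
Completion: 101=27  102=24  103=15  104=7  105=34

5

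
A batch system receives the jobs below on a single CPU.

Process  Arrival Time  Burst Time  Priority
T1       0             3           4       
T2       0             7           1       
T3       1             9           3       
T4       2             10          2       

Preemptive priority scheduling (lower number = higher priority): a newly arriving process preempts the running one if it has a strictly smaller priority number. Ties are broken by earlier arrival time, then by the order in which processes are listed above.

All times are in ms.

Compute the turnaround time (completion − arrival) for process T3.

Gantt: | T2 0-7 | T4 7-17 | T3 17-26 | T1 26-29 |
Completion: T1=29  T2=7  T3=26  T4=17
Turnaround (C−A): T1=29  T2=7  T3=25  T4=15
Turnaround(T3) = completion − arrival = 26 − 1 = 25

25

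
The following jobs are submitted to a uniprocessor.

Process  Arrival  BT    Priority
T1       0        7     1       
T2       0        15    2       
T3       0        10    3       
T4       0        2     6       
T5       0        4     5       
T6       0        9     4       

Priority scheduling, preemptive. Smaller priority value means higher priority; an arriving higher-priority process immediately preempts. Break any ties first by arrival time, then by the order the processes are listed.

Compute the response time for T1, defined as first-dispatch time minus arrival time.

Gantt: | T1 0-7 | T2 7-22 | T3 22-32 | T6 32-41 | T5 41-45 | T4 45-47 |
Completion: T1=7  T2=22  T3=32  T4=47  T5=45  T6=41
Response(T1) = first start − arrival = 0 − 0 = 0

0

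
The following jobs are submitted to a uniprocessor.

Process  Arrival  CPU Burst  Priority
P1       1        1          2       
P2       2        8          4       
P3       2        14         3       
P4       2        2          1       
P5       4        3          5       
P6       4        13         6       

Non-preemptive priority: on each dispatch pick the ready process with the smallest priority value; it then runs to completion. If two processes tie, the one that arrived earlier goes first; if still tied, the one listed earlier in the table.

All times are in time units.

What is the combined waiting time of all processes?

Gantt: | idle 0-1 | P1 1-2 | P4 2-4 | P3 4-18 | P2 18-26 | P5 26-29 | P6 29-42 |
Completion: P1=2  P2=26  P3=18  P4=4  P5=29  P6=42
Turnaround (C−A): P1=1  P2=24  P3=16  P4=2  P5=25  P6=38
Waiting = turnaround − burst: P1=0, P2=16, P3=2, P4=0, P5=22, P6=25
Total waiting = 0 + 16 + 2 + 0 + 22 + 25 = 65

65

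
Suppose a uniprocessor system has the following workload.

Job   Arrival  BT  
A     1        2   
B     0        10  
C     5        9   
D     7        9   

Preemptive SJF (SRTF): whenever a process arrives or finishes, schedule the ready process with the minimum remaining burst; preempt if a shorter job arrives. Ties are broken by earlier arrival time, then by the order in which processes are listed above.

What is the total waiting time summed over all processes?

23

Schedule: | B 0-1 | A 1-3 | B 3-12 | C 12-21 | D 21-30 |
Completion: A=3  B=12  C=21  D=30
Turnaround (C−A): A=2  B=12  C=16  D=23
Waiting = turnaround − burst: A=0, B=2, C=7, D=14
Total waiting = 0 + 2 + 7 + 14 = 23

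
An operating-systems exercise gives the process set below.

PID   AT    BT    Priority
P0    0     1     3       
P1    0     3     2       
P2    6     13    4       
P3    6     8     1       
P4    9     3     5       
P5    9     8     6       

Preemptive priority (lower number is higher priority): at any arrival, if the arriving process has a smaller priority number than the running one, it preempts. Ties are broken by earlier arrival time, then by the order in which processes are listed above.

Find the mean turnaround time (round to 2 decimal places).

14.33

Timeline: | P1 0-3 | P0 3-4 | idle 4-6 | P3 6-14 | P2 14-27 | P4 27-30 | P5 30-38 |
Completion: P0=4  P1=3  P2=27  P3=14  P4=30  P5=38
Turnaround (C−A): P0=4  P1=3  P2=21  P3=8  P4=21  P5=29
Turnaround times: P0=4, P1=3, P2=21, P3=8, P4=21, P5=29
Average turnaround = (4+3+21+8+21+29) / 6 = 86/6 = 14.33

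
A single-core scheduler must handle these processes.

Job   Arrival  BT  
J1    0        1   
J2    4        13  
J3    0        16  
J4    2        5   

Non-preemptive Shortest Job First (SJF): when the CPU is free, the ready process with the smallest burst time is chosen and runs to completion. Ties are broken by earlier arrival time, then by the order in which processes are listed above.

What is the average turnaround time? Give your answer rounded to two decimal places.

Gantt: | J1 0-1 | J3 1-17 | J4 17-22 | J2 22-35 |
Completion: J1=1  J2=35  J3=17  J4=22
Turnaround (C−A): J1=1  J2=31  J3=17  J4=20
Turnaround times: J1=1, J2=31, J3=17, J4=20
Average turnaround = (1+31+17+20) / 4 = 69/4 = 17.25

17.25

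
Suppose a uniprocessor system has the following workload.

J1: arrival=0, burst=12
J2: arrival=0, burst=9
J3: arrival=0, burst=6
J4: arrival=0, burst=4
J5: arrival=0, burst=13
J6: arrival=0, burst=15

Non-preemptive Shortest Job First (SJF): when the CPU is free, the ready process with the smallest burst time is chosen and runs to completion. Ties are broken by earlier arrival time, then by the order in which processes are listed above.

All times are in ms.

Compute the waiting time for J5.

Timeline: | J4 0-4 | J3 4-10 | J2 10-19 | J1 19-31 | J5 31-44 | J6 44-59 |
Completion: J1=31  J2=19  J3=10  J4=4  J5=44  J6=59
Waiting(J5) = turnaround − burst = 44 − 13 = 31

31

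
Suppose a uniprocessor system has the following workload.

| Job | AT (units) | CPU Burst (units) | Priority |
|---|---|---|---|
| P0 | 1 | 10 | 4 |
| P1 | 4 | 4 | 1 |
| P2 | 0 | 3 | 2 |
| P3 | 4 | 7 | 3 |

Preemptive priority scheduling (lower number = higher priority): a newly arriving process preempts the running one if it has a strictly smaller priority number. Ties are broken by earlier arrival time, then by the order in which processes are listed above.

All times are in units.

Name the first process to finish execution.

P2

Schedule: | P2 0-3 | P0 3-4 | P1 4-8 | P3 8-15 | P0 15-24 |
Completion: P0=24  P1=8  P2=3  P3=15
Turnaround (C−A): P0=23  P1=4  P2=3  P3=11
Finish order: P2 → P1 → P3 → P0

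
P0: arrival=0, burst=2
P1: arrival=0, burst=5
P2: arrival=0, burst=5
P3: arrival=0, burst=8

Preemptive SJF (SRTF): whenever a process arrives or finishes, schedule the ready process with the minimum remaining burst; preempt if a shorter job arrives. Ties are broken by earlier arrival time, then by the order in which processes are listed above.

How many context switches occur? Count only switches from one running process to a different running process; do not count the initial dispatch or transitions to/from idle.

3

Timeline: | P0 0-2 | P1 2-7 | P2 7-12 | P3 12-20 |
Completion: P0=2  P1=7  P2=12  P3=20
Turnaround (C−A): P0=2  P1=7  P2=12  P3=20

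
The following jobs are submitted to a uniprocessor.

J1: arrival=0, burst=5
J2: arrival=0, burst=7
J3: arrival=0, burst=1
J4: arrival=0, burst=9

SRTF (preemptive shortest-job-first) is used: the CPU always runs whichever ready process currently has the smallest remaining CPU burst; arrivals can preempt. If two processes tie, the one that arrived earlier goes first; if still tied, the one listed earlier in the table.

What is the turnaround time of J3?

1

Schedule: | J3 0-1 | J1 1-6 | J2 6-13 | J4 13-22 |
Completion: J1=6  J2=13  J3=1  J4=22
Turnaround (C−A): J1=6  J2=13  J3=1  J4=22
Turnaround(J3) = completion − arrival = 1 − 0 = 1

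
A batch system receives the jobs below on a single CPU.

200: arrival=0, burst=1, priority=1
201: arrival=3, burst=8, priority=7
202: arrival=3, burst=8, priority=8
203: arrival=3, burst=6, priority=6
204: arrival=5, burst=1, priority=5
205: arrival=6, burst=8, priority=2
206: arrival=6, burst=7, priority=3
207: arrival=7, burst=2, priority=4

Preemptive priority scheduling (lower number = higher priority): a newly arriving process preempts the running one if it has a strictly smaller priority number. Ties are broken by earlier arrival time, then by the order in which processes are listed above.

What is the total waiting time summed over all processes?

96

Gantt: | 200 0-1 | idle 1-3 | 203 3-5 | 204 5-6 | 205 6-14 | 206 14-21 | 207 21-23 | 203 23-27 | 201 27-35 | 202 35-43 |
Completion: 200=1  201=35  202=43  203=27  204=6  205=14  206=21  207=23
Waiting = turnaround − burst: 200=0, 201=24, 202=32, 203=18, 204=0, 205=0, 206=8, 207=14
Total waiting = 0 + 24 + 32 + 18 + 0 + 0 + 8 + 14 = 96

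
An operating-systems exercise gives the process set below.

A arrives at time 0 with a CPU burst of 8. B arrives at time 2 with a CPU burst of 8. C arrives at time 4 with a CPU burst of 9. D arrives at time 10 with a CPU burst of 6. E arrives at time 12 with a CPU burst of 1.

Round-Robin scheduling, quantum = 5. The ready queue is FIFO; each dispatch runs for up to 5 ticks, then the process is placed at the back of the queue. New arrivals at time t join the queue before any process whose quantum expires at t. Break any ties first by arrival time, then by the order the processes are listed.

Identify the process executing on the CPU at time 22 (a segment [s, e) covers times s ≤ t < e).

D

Schedule: | A 0-5 | B 5-10 | C 10-15 | A 15-18 | D 18-23 | B 23-26 | E 26-27 | C 27-31 | D 31-32 |
Completion: A=18  B=26  C=31  D=32  E=27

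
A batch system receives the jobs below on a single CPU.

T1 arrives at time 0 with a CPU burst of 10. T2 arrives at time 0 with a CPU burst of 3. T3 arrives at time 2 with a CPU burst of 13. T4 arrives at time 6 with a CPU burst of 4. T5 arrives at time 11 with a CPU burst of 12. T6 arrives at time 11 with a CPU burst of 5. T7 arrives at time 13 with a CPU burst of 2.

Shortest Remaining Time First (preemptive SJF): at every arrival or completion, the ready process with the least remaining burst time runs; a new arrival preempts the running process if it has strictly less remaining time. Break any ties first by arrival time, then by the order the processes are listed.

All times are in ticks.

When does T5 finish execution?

36

Gantt: | T2 0-3 | T1 3-6 | T4 6-10 | T1 10-11 | T6 11-13 | T7 13-15 | T6 15-18 | T1 18-24 | T5 24-36 | T3 36-49 |
Completion: T1=24  T2=3  T3=49  T4=10  T5=36  T6=18  T7=15
Turnaround (C−A): T1=24  T2=3  T3=47  T4=4  T5=25  T6=7  T7=2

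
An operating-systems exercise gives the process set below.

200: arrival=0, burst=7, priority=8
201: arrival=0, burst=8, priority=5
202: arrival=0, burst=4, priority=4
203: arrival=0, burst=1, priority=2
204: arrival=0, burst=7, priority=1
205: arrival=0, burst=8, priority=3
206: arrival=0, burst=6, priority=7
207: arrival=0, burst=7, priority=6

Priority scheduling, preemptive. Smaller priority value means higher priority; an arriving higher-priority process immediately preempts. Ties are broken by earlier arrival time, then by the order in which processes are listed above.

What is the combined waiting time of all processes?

155

Timeline: | 204 0-7 | 203 7-8 | 205 8-16 | 202 16-20 | 201 20-28 | 207 28-35 | 206 35-41 | 200 41-48 |
Completion: 200=48  201=28  202=20  203=8  204=7  205=16  206=41  207=35
Turnaround (C−A): 200=48  201=28  202=20  203=8  204=7  205=16  206=41  207=35
Waiting = turnaround − burst: 200=41, 201=20, 202=16, 203=7, 204=0, 205=8, 206=35, 207=28
Total waiting = 41 + 20 + 16 + 7 + 0 + 8 + 35 + 28 = 155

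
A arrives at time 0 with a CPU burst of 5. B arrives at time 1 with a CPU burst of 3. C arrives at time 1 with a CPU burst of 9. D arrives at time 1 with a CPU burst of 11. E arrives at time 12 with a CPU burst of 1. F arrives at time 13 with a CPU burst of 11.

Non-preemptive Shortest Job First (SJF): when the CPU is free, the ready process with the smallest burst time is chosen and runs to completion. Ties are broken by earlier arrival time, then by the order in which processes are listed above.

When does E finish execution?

Gantt: | A 0-5 | B 5-8 | C 8-17 | E 17-18 | D 18-29 | F 29-40 |
Completion: A=5  B=8  C=17  D=29  E=18  F=40
Turnaround (C−A): A=5  B=7  C=16  D=28  E=6  F=27

18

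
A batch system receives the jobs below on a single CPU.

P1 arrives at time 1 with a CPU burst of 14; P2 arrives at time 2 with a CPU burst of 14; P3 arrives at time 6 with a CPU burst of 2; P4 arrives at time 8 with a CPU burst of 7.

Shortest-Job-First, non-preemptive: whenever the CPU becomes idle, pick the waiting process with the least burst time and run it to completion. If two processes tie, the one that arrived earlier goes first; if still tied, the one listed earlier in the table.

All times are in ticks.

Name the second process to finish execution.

P3

Gantt: | idle 0-1 | P1 1-15 | P3 15-17 | P4 17-24 | P2 24-38 |
Completion: P1=15  P2=38  P3=17  P4=24
Turnaround (C−A): P1=14  P2=36  P3=11  P4=16
Finish order: P1 → P3 → P4 → P2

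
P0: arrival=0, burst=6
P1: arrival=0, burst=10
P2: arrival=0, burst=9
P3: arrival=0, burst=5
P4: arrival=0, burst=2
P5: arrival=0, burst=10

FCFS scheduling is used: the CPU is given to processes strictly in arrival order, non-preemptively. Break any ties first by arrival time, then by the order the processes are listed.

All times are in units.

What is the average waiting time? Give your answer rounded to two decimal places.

Gantt: | P0 0-6 | P1 6-16 | P2 16-25 | P3 25-30 | P4 30-32 | P5 32-42 |
Completion: P0=6  P1=16  P2=25  P3=30  P4=32  P5=42
Turnaround (C−A): P0=6  P1=16  P2=25  P3=30  P4=32  P5=42
Waiting times: P0=0, P1=6, P2=16, P3=25, P4=30, P5=32
Average waiting = (0+6+16+25+30+32) / 6 = 109/6 = 18.17

18.17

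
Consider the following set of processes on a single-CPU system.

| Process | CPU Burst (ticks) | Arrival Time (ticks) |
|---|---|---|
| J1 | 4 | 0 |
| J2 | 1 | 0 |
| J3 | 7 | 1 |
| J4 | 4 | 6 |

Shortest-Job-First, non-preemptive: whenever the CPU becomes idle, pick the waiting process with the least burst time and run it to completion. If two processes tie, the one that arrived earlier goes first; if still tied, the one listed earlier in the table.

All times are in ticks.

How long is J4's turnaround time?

10

Timeline: | J2 0-1 | J1 1-5 | J3 5-12 | J4 12-16 |
Completion: J1=5  J2=1  J3=12  J4=16
Turnaround(J4) = completion − arrival = 16 − 6 = 10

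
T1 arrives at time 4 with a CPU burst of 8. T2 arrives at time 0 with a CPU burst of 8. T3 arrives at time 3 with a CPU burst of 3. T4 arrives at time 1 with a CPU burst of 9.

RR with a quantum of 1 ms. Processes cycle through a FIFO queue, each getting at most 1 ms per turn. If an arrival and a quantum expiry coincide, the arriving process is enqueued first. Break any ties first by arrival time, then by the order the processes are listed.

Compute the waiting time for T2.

15

Timeline: | T2 0-1 | T4 1-2 | T2 2-3 | T4 3-4 | T3 4-5 | T2 5-6 | T1 6-7 | T4 7-8 | T3 8-9 | T2 9-10 | T1 10-11 | T4 11-12 | T3 12-13 | T2 13-14 | T1 14-15 | T4 15-16 | T2 16-17 | T1 17-18 | T4 18-19 | T2 19-20 | T1 20-21 | T4 21-22 | T2 22-23 | T1 23-24 | T4 24-25 | T1 25-26 | T4 26-27 | T1 27-28 |
Completion: T1=28  T2=23  T3=13  T4=27
Waiting(T2) = turnaround − burst = 23 − 8 = 15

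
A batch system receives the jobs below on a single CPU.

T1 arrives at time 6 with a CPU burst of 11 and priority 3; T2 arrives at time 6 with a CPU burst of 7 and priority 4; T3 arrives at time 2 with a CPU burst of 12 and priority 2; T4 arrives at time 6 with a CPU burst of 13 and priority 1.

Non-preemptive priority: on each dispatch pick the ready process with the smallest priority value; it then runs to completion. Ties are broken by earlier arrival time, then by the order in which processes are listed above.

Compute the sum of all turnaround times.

104

Schedule: | idle 0-2 | T3 2-14 | T4 14-27 | T1 27-38 | T2 38-45 |
Completion: T1=38  T2=45  T3=14  T4=27
Turnaround = completion − arrival: T1=32, T2=39, T3=12, T4=21
Total turnaround = 32 + 39 + 12 + 21 = 104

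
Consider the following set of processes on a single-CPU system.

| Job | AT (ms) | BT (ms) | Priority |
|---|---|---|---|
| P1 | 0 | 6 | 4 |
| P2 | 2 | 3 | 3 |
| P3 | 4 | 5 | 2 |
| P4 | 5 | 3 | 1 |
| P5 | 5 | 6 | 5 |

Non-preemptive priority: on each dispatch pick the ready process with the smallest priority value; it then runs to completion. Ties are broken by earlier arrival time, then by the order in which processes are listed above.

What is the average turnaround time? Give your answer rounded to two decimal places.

10.60

Gantt: | P1 0-6 | P4 6-9 | P3 9-14 | P2 14-17 | P5 17-23 |
Completion: P1=6  P2=17  P3=14  P4=9  P5=23
Turnaround times: P1=6, P2=15, P3=10, P4=4, P5=18
Average turnaround = (6+15+10+4+18) / 5 = 53/5 = 10.60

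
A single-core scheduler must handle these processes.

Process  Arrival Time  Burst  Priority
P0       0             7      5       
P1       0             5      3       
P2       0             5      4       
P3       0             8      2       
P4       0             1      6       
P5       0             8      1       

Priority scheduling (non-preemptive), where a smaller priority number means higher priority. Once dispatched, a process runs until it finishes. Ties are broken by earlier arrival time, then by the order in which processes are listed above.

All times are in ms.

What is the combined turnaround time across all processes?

Schedule: | P5 0-8 | P3 8-16 | P1 16-21 | P2 21-26 | P0 26-33 | P4 33-34 |
Completion: P0=33  P1=21  P2=26  P3=16  P4=34  P5=8
Turnaround = completion − arrival: P0=33, P1=21, P2=26, P3=16, P4=34, P5=8
Total turnaround = 33 + 21 + 26 + 16 + 34 + 8 = 138

138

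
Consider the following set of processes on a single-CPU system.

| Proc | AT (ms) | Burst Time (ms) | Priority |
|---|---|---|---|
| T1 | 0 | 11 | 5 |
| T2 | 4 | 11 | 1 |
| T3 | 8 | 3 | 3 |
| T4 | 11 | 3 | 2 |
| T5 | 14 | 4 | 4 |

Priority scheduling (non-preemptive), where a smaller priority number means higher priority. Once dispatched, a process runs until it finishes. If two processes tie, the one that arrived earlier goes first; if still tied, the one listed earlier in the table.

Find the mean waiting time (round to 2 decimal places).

9.80

Timeline: | T1 0-11 | T2 11-22 | T4 22-25 | T3 25-28 | T5 28-32 |
Completion: T1=11  T2=22  T3=28  T4=25  T5=32
Turnaround (C−A): T1=11  T2=18  T3=20  T4=14  T5=18
Waiting times: T1=0, T2=7, T3=17, T4=11, T5=14
Average waiting = (0+7+17+11+14) / 5 = 49/5 = 9.80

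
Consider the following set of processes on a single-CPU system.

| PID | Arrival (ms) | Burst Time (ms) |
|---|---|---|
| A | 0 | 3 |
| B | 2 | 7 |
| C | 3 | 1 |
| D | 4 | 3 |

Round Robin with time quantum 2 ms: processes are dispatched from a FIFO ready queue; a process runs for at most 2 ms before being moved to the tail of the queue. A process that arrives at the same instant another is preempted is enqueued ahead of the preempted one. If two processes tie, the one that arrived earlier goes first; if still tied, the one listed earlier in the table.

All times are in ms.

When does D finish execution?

11

Schedule: | A 0-2 | B 2-4 | A 4-5 | C 5-6 | D 6-8 | B 8-10 | D 10-11 | B 11-14 |
Completion: A=5  B=14  C=6  D=11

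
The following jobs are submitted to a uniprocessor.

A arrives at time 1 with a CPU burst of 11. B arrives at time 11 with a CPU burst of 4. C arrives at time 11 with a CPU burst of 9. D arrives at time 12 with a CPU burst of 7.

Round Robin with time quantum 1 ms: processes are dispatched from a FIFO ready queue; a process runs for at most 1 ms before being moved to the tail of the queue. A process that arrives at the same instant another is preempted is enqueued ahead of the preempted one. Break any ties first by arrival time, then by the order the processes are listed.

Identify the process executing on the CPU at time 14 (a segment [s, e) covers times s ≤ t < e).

Schedule: | idle 0-1 | A 1-11 | B 11-12 | C 12-13 | A 13-14 | D 14-15 | B 15-16 | C 16-17 | D 17-18 | B 18-19 | C 19-20 | D 20-21 | B 21-22 | C 22-23 | D 23-24 | C 24-25 | D 25-26 | C 26-27 | D 27-28 | C 28-29 | D 29-30 | C 30-32 |
Completion: A=14  B=22  C=32  D=30

D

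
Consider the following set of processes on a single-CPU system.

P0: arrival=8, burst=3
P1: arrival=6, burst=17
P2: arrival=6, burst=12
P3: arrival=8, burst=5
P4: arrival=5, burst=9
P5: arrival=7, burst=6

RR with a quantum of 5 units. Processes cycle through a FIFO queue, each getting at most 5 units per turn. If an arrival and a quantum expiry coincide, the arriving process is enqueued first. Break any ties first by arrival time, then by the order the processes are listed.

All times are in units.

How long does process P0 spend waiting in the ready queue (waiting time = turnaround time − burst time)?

Timeline: | idle 0-5 | P4 5-10 | P1 10-15 | P2 15-20 | P5 20-25 | P0 25-28 | P3 28-33 | P4 33-37 | P1 37-42 | P2 42-47 | P5 47-48 | P1 48-53 | P2 53-55 | P1 55-57 |
Completion: P0=28  P1=57  P2=55  P3=33  P4=37  P5=48
Waiting(P0) = turnaround − burst = 20 − 3 = 17

17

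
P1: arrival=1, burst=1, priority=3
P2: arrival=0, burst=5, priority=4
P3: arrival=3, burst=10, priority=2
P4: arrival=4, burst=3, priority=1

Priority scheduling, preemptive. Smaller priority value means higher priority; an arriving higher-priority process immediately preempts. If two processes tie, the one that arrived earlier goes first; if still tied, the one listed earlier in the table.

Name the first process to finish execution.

Gantt: | P2 0-1 | P1 1-2 | P2 2-3 | P3 3-4 | P4 4-7 | P3 7-16 | P2 16-19 |
Completion: P1=2  P2=19  P3=16  P4=7
Turnaround (C−A): P1=1  P2=19  P3=13  P4=3
Finish order: P1 → P4 → P3 → P2

P1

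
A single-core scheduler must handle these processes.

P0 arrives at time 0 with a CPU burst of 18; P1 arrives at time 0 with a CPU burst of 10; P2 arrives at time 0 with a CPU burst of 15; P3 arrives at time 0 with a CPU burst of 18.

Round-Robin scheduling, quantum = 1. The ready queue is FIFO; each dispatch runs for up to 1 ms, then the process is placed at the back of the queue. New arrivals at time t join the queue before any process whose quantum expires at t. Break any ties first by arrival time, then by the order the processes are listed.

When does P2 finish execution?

Schedule: | P0 0-1 | P1 1-2 | P2 2-3 | P3 3-4 | P0 4-5 | P1 5-6 | P2 6-7 | P3 7-8 | P0 8-9 | P1 9-10 | P2 10-11 | P3 11-12 | P0 12-13 | P1 13-14 | P2 14-15 | P3 15-16 | P0 16-17 | P1 17-18 | P2 18-19 | P3 19-20 | P0 20-21 | P1 21-22 | P2 22-23 | P3 23-24 | P0 24-25 | P1 25-26 | P2 26-27 | P3 27-28 | P0 28-29 | P1 29-30 | P2 30-31 | P3 31-32 | P0 32-33 | P1 33-34 | P2 34-35 | P3 35-36 | P0 36-37 | P1 37-38 | P2 38-39 | P3 39-40 | P0 40-41 | P2 41-42 | P3 42-43 | P0 43-44 | P2 44-45 | P3 45-46 | P0 46-47 | P2 47-48 | P3 48-49 | P0 49-50 | P2 50-51 | P3 51-52 | P0 52-53 | P2 53-54 | P3 54-55 | P0 55-56 | P3 56-57 | P0 57-58 | P3 58-59 | P0 59-60 | P3 60-61 |
Completion: P0=60  P1=38  P2=54  P3=61
Turnaround (C−A): P0=60  P1=38  P2=54  P3=61

54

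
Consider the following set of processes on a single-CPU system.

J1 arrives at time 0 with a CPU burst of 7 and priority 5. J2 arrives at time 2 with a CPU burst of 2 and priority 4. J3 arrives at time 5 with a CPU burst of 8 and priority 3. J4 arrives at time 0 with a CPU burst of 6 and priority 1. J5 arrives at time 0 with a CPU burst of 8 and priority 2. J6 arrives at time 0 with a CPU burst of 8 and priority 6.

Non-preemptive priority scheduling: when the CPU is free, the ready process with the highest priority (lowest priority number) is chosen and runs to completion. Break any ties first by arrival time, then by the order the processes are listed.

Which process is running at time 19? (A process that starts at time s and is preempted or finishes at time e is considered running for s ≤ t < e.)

Schedule: | J4 0-6 | J5 6-14 | J3 14-22 | J2 22-24 | J1 24-31 | J6 31-39 |
Completion: J1=31  J2=24  J3=22  J4=6  J5=14  J6=39
Turnaround (C−A): J1=31  J2=22  J3=17  J4=6  J5=14  J6=39

J3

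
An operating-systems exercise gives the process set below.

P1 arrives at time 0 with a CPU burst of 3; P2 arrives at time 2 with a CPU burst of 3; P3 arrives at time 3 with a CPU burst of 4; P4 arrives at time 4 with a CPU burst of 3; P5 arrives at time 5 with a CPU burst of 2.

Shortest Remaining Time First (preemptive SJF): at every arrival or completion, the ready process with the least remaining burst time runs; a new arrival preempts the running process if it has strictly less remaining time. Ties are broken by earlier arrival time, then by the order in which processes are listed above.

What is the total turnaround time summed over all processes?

Schedule: | P1 0-3 | P2 3-6 | P5 6-8 | P4 8-11 | P3 11-15 |
Completion: P1=3  P2=6  P3=15  P4=11  P5=8
Turnaround = completion − arrival: P1=3, P2=4, P3=12, P4=7, P5=3
Total turnaround = 3 + 4 + 12 + 7 + 3 = 29

29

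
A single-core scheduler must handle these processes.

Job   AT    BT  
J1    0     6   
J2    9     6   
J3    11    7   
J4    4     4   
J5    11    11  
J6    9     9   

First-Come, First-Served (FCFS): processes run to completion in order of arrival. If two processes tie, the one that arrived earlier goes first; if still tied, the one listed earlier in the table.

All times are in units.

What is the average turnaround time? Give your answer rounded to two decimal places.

Schedule: | J1 0-6 | J4 6-10 | J2 10-16 | J6 16-25 | J3 25-32 | J5 32-43 |
Completion: J1=6  J2=16  J3=32  J4=10  J5=43  J6=25
Turnaround (C−A): J1=6  J2=7  J3=21  J4=6  J5=32  J6=16
Turnaround times: J1=6, J2=7, J3=21, J4=6, J5=32, J6=16
Average turnaround = (6+7+21+6+32+16) / 6 = 88/6 = 14.67

14.67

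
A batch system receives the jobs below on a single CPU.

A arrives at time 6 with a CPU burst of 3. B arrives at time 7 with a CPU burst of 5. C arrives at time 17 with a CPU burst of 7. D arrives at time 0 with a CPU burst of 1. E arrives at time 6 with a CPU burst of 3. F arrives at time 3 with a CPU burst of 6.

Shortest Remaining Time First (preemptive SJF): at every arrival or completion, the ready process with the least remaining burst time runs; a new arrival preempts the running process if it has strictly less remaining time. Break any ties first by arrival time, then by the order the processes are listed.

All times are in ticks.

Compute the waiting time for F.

0

Timeline: | D 0-1 | idle 1-3 | F 3-9 | A 9-12 | E 12-15 | B 15-20 | C 20-27 |
Completion: A=12  B=20  C=27  D=1  E=15  F=9
Turnaround (C−A): A=6  B=13  C=10  D=1  E=9  F=6
Waiting(F) = turnaround − burst = 6 − 6 = 0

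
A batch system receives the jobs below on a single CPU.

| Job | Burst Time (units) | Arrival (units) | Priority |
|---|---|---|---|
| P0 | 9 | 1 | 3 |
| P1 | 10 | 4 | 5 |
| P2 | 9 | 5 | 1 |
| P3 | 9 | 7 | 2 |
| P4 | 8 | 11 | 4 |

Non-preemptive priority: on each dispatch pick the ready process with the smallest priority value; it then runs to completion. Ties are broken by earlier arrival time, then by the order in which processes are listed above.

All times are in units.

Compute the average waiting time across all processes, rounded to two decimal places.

Gantt: | idle 0-1 | P0 1-10 | P2 10-19 | P3 19-28 | P4 28-36 | P1 36-46 |
Completion: P0=10  P1=46  P2=19  P3=28  P4=36
Turnaround (C−A): P0=9  P1=42  P2=14  P3=21  P4=25
Waiting times: P0=0, P1=32, P2=5, P3=12, P4=17
Average waiting = (0+32+5+12+17) / 5 = 66/5 = 13.20

13.20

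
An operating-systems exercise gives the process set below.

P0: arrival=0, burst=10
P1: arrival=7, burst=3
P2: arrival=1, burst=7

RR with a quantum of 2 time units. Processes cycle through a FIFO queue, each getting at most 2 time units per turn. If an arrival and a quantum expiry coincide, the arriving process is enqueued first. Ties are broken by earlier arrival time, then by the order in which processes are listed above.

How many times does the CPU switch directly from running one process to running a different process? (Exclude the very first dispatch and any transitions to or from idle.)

Gantt: | P0 0-2 | P2 2-4 | P0 4-6 | P2 6-8 | P0 8-10 | P1 10-12 | P2 12-14 | P0 14-16 | P1 16-17 | P2 17-18 | P0 18-20 |
Completion: P0=20  P1=17  P2=18
Turnaround (C−A): P0=20  P1=10  P2=17

10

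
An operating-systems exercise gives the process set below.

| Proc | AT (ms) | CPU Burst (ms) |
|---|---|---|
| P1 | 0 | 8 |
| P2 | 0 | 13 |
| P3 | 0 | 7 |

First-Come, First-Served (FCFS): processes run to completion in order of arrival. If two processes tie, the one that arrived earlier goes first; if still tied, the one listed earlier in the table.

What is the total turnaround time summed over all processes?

Schedule: | P1 0-8 | P2 8-21 | P3 21-28 |
Completion: P1=8  P2=21  P3=28
Turnaround (C−A): P1=8  P2=21  P3=28
Turnaround = completion − arrival: P1=8, P2=21, P3=28
Total turnaround = 8 + 21 + 28 = 57

57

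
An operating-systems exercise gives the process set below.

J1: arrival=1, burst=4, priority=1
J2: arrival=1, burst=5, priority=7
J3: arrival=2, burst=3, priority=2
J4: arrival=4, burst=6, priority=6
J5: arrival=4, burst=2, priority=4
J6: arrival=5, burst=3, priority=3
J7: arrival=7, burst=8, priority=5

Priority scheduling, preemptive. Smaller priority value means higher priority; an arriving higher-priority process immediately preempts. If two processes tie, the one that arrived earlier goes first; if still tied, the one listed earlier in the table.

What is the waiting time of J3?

Schedule: | idle 0-1 | J1 1-5 | J3 5-8 | J6 8-11 | J5 11-13 | J7 13-21 | J4 21-27 | J2 27-32 |
Completion: J1=5  J2=32  J3=8  J4=27  J5=13  J6=11  J7=21
Turnaround (C−A): J1=4  J2=31  J3=6  J4=23  J5=9  J6=6  J7=14
Waiting(J3) = turnaround − burst = 6 − 3 = 3

3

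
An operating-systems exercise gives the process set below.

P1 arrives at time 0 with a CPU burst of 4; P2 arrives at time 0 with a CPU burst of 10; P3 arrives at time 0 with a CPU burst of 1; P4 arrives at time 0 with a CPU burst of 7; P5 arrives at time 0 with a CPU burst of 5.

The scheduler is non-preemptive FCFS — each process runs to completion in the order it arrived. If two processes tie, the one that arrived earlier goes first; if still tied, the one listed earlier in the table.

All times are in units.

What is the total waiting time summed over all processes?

55

Timeline: | P1 0-4 | P2 4-14 | P3 14-15 | P4 15-22 | P5 22-27 |
Completion: P1=4  P2=14  P3=15  P4=22  P5=27
Turnaround (C−A): P1=4  P2=14  P3=15  P4=22  P5=27
Waiting = turnaround − burst: P1=0, P2=4, P3=14, P4=15, P5=22
Total waiting = 0 + 4 + 14 + 15 + 22 = 55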